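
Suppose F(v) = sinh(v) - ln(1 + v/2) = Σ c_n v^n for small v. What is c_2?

1/8

Add the two expansions coefficient-wise.
F(0) = 0
F′(0) = 1/2
F′′(0) = 1/4
The Taylor polynomial is Σ F^(k)(0)/k! · v^k.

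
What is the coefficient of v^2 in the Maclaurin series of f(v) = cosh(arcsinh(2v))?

2

Substitute the inner expansion into the outer series and collect powers.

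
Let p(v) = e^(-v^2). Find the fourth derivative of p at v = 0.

12

The coefficient of v^4 in the expansion is 1/2, so p^(4)(0) = 4! * (1/2) = 12.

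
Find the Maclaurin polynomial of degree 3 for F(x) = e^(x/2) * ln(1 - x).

-17*x^3/24 - x^2 - x

Expand each factor separately, then convolve coefficients.
F(0) = 0
F′(0) = -1
F′′(0) = -2
F′′′(0) = -17/4
The Taylor polynomial is Σ F^(k)(0)/k! · x^k.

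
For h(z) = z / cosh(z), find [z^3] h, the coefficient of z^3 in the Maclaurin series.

Write the quotient as an unknown series and match coefficients against numerator = denominator · series.
h(0) = 0
h′(0) = 1
h′′(0) = 0
h′′′(0) = -3

-1/2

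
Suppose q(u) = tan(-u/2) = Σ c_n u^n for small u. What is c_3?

q(0) = 0
q′(0) = -1/2
q′′(0) = 0
q′′′(0) = -1/4
So c_3 = q′′′(0)/3! = -1/24.

-1/24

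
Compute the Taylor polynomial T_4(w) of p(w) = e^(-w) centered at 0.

Differentiate repeatedly and evaluate at the center.
p(0) = 1
p′(0) = -1
p′′(0) = 1
p′′′(0) = -1
p^(4)(0) = 1
The Taylor polynomial is Σ p^(k)(0)/k! · w^k.

w^4/24 - w^3/6 + w^2/2 - w + 1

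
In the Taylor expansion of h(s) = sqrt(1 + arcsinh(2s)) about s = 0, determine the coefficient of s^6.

Substitute the inner expansion into the outer series and collect powers.
h(0) = 1
h′(0) = 1
h′′(0) = -1
h′′′(0) = -1
h^(4)(0) = 1
h^(5)(0) = 129
h^(6)(0) = -769
So c_6 = h^(6)(0)/6! = -769/720.

-769/720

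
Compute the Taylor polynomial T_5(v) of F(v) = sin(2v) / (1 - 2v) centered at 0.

Write out both Maclaurin series and multiply, keeping only the needed powers.
[v^0] = 0;  [v^1] = 2;  [v^2] = 4;  [v^3] = 20/3;  [v^4] = 40/3;  [v^5] = 404/15.

404*v^5/15 + 40*v^4/3 + 20*v^3/3 + 4*v^2 + 2*v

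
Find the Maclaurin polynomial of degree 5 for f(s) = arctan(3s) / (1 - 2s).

Take the Cauchy product of the two expansions.
f(0) = 0
f′(0) = 3
f′′(0) = 12
f′′′(0) = 18
f^(4)(0) = 144
f^(5)(0) = 7272
The Taylor polynomial is Σ f^(k)(0)/k! · s^k.

303*s^5/5 + 6*s^4 + 3*s^3 + 6*s^2 + 3*s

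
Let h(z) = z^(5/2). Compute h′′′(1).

15/8

Compute the successive derivatives at the expansion point and divide by k!.
The coefficient of (z - 1)^3 in the expansion is 5/16, so h′′′(1) = 3! * (5/16) = 15/8.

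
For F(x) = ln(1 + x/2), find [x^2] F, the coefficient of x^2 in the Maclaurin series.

-1/8

[x^0] = 0;  [x^1] = 1/2;  [x^2] = -1/8.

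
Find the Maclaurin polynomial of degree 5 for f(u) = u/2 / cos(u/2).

Write the quotient as an unknown series and match coefficients against numerator = denominator · series.
[u^0] = 0;  [u^1] = 1/2;  [u^2] = 0;  [u^3] = 1/16;  [u^4] = 0;  [u^5] = 5/768.

5*u^5/768 + u^3/16 + u/2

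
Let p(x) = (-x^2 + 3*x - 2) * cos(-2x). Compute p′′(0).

6

Shift and add copies of the series according to the polynomial's terms.
The coefficient of x^2 in the expansion is 3, so p′′(0) = 2! * (3) = 6.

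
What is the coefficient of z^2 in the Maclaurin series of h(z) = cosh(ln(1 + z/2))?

1/8

Compose series: expand the inner function first, then feed it into the outer expansion.
So c_2 = h′′(0)/2! = 1/8.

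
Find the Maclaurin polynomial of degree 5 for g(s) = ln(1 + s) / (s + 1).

Expand 1/(denominator) as a geometric series and multiply by the numerator's series.

137*s^5/60 - 25*s^4/12 + 11*s^3/6 - 3*s^2/2 + s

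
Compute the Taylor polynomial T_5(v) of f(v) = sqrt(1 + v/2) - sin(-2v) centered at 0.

Expand each term separately and add.
f(0) = 1
f′(0) = 9/4
f′′(0) = -1/16
f′′′(0) = -509/64
f^(4)(0) = -15/256
f^(5)(0) = 32873/1024

32873*v^5/122880 - 5*v^4/2048 - 509*v^3/384 - v^2/32 + 9*v/4 + 1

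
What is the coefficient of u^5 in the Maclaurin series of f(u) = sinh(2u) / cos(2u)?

48/5

Divide the numerator series by the denominator series (power-series long division).
f(0) = 0
f′(0) = 2
f′′(0) = 0
f′′′(0) = 32
f^(4)(0) = 0
f^(5)(0) = 1152
So c_5 = f^(5)(0)/5! = 48/5.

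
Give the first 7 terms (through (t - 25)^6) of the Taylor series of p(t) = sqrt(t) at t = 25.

Compute the successive derivatives at the expansion point and divide by k!.
[(t - 25)^0] = 5;  [(t - 25)^1] = 1/10;  [(t - 25)^2] = -1/1000;  [(t - 25)^3] = 1/50000;  [(t - 25)^4] = -1/2000000;  [(t - 25)^5] = 7/500000000;  [(t - 25)^6] = -21/50000000000.

-21*(t - 25)^6/50000000000 + 7*(t - 25)^5/500000000 - (t - 25)^4/2000000 + (t - 25)^3/50000 - (t - 25)^2/1000 + (t - 25)/10 + 5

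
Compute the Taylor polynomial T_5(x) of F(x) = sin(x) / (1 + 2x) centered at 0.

1841*x^5/120 - 23*x^4/3 + 23*x^3/6 - 2*x^2 + x

Multiply the two series term by term and collect like powers.
F(0) = 0
F′(0) = 1
F′′(0) = -4
F′′′(0) = 23
F^(4)(0) = -184
F^(5)(0) = 1841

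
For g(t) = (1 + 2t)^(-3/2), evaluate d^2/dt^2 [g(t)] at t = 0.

15

Differentiate repeatedly and evaluate at the center.
From the series, [t^2] g = 15/2; multiply by 2! = 2 to get 15.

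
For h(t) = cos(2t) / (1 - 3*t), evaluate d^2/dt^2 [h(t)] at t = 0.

14

Expand 1/(denominator) as a geometric series and multiply by the numerator's series.
From the series, [t^2] h = 7; multiply by 2! = 2 to get 14.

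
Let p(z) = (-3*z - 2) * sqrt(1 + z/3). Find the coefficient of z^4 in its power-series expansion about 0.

-31/5184

Shift and add copies of the series according to the polynomial's terms.
So c_4 = p^(4)(0)/4! = -31/5184.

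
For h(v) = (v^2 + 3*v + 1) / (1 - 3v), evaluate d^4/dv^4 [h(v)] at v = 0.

Distribute the polynomial across the series and collect like powers.
The coefficient of v^4 in the expansion is 171, so h^(4)(0) = 4! * (171) = 4104.

4104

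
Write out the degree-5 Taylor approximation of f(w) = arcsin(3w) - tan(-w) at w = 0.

Add the two expansions coefficient-wise.
f(0) = 0
f′(0) = 4
f′′(0) = 0
f′′′(0) = 29
f^(4)(0) = 0
f^(5)(0) = 2203

2203*w^5/120 + 29*w^3/6 + 4*w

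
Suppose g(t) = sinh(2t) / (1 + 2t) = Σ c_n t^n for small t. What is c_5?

188/5

Take the Cauchy product of the two expansions.
So c_5 = g^(5)(0)/5! = 188/5.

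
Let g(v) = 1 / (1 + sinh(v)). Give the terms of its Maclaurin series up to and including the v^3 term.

Write 1/(1+u) = 1 - u + u^2 - u^3 + ... and substitute the series for u.
g(0) = 1
g′(0) = -1
g′′(0) = 2
g′′′(0) = -7
Then c_k = g^(k)(0)/k! gives each Taylor coefficient.

-7*v^3/6 + v^2 - v + 1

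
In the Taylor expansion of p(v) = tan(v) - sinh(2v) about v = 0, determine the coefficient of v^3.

Expand each term separately and add.
[v^0] = 0;  [v^1] = -1;  [v^2] = 0;  [v^3] = -1.

-1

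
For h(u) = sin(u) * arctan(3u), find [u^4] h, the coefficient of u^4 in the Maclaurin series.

-19/2

Write out both Maclaurin series and multiply, keeping only the needed powers.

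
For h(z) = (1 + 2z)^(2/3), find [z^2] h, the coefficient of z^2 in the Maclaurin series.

-4/9

h(0) = 1
h′(0) = 4/3
h′′(0) = -8/9
So c_2 = h′′(0)/2! = -4/9.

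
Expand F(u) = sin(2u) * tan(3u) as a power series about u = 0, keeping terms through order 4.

14*u^4 + 6*u^2

Expand each factor separately, then convolve coefficients.
[u^0] = 0;  [u^1] = 0;  [u^2] = 6;  [u^3] = 0;  [u^4] = 14.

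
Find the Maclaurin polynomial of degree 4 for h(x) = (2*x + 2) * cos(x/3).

x^4/972 - x^3/9 - x^2/9 + 2*x + 2

Distribute the polynomial across the series and collect like powers.
[x^0] = 2;  [x^1] = 2;  [x^2] = -1/9;  [x^3] = -1/9;  [x^4] = 1/972.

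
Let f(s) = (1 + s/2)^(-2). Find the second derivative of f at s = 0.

The coefficient of s^2 in the expansion is 3/4, so f′′(0) = 2! * (3/4) = 3/2.

3/2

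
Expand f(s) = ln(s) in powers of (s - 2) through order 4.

-(s - 2)^4/64 + (s - 2)^3/24 - (s - 2)^2/8 + (s - 2)/2 + ln(2)

f(2) = ln(2)
f′(2) = 1/2
f′′(2) = -1/4
f′′′(2) = 1/4
f^(4)(2) = -3/8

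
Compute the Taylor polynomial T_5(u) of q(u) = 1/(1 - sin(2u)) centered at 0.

244*u^5/15 + 32*u^4/3 + 20*u^3/3 + 4*u^2 + 2*u + 1

Let u equal the inner series; expand the outer function in u and truncate.
q(0) = 1
q′(0) = 2
q′′(0) = 8
q′′′(0) = 40
q^(4)(0) = 256
q^(5)(0) = 1952
Then c_k = q^(k)(0)/k! gives each Taylor coefficient.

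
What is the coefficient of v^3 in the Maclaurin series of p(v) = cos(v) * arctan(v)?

-5/6

Expand each factor separately, then convolve coefficients.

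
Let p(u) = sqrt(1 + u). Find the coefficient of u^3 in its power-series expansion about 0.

1/16

p(0) = 1
p′(0) = 1/2
p′′(0) = -1/4
p′′′(0) = 3/8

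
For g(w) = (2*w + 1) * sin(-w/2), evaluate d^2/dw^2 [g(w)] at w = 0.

Distribute the polynomial across the series and collect like powers.
The coefficient of w^2 in the expansion is -1, so g′′(0) = 2! * (-1) = -2.

-2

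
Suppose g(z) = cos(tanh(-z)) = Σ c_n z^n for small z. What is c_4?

Compose series: expand the inner function first, then feed it into the outer expansion.
[z^0] = 1;  [z^1] = 0;  [z^2] = -1/2;  [z^3] = 0;  [z^4] = 3/8.

3/8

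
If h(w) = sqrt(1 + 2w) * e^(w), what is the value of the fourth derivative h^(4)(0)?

Expand each factor separately, then convolve coefficients.
The coefficient of w^4 in the expansion is -1/6, so h^(4)(0) = 4! * (-1/6) = -4.

-4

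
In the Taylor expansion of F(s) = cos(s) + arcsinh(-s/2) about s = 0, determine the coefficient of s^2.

-1/2

Combine the two series term by term.
F(0) = 1
F′(0) = -1/2
F′′(0) = -1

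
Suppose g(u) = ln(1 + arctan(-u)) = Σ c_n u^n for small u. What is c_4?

1/12

Let u equal the inner series; expand the outer function in u and truncate.
So c_4 = g^(4)(0)/4! = 1/12.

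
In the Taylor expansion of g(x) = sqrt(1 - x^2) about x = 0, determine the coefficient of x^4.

Compute the successive derivatives at the expansion point and divide by k!.
g(0) = 1
g′(0) = 0
g′′(0) = -1
g′′′(0) = 0
g^(4)(0) = -3
Then c_k = g^(k)(0)/k! gives each Taylor coefficient.

-1/8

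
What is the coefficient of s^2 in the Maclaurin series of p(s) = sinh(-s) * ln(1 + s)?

-1

Multiply the two series term by term and collect like powers.
p(0) = 0
p′(0) = 0
p′′(0) = -2
So c_2 = p′′(0)/2! = -1.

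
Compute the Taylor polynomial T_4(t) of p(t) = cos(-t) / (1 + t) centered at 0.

13*t^4/24 - t^3/2 + t^2/2 - t + 1

Expand each factor separately, then convolve coefficients.
p(0) = 1
p′(0) = -1
p′′(0) = 1
p′′′(0) = -3
p^(4)(0) = 13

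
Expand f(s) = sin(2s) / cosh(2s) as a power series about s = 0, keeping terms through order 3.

-16*s^3/3 + 2*s

Write the quotient as an unknown series and match coefficients against numerator = denominator · series.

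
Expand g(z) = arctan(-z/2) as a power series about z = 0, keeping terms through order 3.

g(0) = 0
g′(0) = -1/2
g′′(0) = 0
g′′′(0) = 1/4

z^3/24 - z/2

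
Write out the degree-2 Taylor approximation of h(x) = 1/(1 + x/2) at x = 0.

Apply the Taylor formula c_k = f^(k)(a)/k!.
[x^0] = 1;  [x^1] = -1/2;  [x^2] = 1/4.

x^2/4 - x/2 + 1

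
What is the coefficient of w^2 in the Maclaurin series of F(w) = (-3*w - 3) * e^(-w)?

Multiply each power in the prefactor through the base expansion.
F(0) = -3
F′(0) = 0
F′′(0) = 3
The Taylor polynomial is Σ F^(k)(0)/k! · w^k.

3/2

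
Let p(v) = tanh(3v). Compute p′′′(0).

The coefficient of v^3 in the expansion is -9, so p′′′(0) = 3! * (-9) = -54.

-54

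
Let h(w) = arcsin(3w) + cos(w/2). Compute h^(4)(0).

1/16

Add the two expansions coefficient-wise.
The coefficient of w^4 in the expansion is 1/384, so h^(4)(0) = 4! * (1/384) = 1/16.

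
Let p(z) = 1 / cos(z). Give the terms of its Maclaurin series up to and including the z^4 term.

5*z^4/24 + z^2/2 + 1

Write the quotient as an unknown series and match coefficients against numerator = denominator · series.
p(0) = 1
p′(0) = 0
p′′(0) = 1
p′′′(0) = 0
p^(4)(0) = 5
Then c_k = p^(k)(0)/k! gives each Taylor coefficient.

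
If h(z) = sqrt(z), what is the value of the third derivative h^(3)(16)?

3/8192

Differentiate repeatedly and evaluate at the center.
From the series, [(z - 16)^3] h = 1/16384; multiply by 3! = 6 to get 3/8192.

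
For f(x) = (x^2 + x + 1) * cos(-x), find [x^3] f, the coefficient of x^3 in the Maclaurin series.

-1/2

Multiply each power in the prefactor through the base expansion.
So c_3 = f′′′(0)/3! = -1/2.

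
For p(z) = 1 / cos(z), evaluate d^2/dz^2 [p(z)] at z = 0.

Divide the numerator series by the denominator series (power-series long division).
The coefficient of z^2 in the expansion is 1/2, so p′′(0) = 2! * (1/2) = 1.

1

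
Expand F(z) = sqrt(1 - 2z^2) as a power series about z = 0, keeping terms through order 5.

[z^0] = 1;  [z^1] = 0;  [z^2] = -1;  [z^3] = 0;  [z^4] = -1/2;  [z^5] = 0.

-z^4/2 - z^2 + 1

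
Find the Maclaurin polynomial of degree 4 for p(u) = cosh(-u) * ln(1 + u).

-u^4/2 + 5*u^3/6 - u^2/2 + u

Take the Cauchy product of the two expansions.
p(0) = 0
p′(0) = 1
p′′(0) = -1
p′′′(0) = 5
p^(4)(0) = -12
Dividing each by k! gives the coefficients c_0, ..., c_4.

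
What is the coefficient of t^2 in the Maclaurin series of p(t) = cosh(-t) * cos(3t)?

-4

Expand each factor separately, then convolve coefficients.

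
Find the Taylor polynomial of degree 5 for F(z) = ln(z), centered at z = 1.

Differentiate repeatedly and evaluate at the center.
F(1) = 0
F′(1) = 1
F′′(1) = -1
F′′′(1) = 2
F^(4)(1) = -6
F^(5)(1) = 24
Dividing each by k! gives the coefficients c_0, ..., c_5.

(z - 1)^5/5 - (z - 1)^4/4 + (z - 1)^3/3 - (z - 1)^2/2 + (z - 1)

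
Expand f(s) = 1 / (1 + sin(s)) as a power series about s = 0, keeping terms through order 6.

Write 1/(1+u) = 1 - u + u^2 - u^3 + ... and substitute the series for u.
f(0) = 1
f′(0) = -1
f′′(0) = 2
f′′′(0) = -5
f^(4)(0) = 16
f^(5)(0) = -61
f^(6)(0) = 272
Then c_k = f^(k)(0)/k! gives each Taylor coefficient.

17*s^6/45 - 61*s^5/120 + 2*s^4/3 - 5*s^3/6 + s^2 - s + 1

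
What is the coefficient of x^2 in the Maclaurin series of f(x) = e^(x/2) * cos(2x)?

Expand each factor separately, then convolve coefficients.
f(0) = 1
f′(0) = 1/2
f′′(0) = -15/4

-15/8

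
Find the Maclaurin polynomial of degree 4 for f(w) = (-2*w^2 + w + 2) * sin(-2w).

4*w^4/3 + 20*w^3/3 - 2*w^2 - 4*w

Distribute the polynomial across the series and collect like powers.
f(0) = 0
f′(0) = -4
f′′(0) = -4
f′′′(0) = 40
f^(4)(0) = 32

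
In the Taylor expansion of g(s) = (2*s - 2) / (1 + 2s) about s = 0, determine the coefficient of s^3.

Shift and add copies of the series according to the polynomial's terms.
So c_3 = g′′′(0)/3! = 24.

24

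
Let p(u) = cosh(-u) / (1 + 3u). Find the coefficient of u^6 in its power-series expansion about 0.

554311/720

Expand each factor separately, then convolve coefficients.
[u^0] = 1;  [u^1] = -3;  [u^2] = 19/2;  [u^3] = -57/2;  [u^4] = 2053/24;  [u^5] = -2053/8;  [u^6] = 554311/720.
So c_6 = p^(6)(0)/6! = 554311/720.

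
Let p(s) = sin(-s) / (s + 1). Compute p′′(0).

Use 1/(1 - r) = Σ r^k on the denominator, then take the Cauchy product.
The coefficient of s^2 in the expansion is 1, so p′′(0) = 2! * (1) = 2.

2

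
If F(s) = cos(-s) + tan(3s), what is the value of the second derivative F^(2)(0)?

Add the two expansions coefficient-wise.
The coefficient of s^2 in the expansion is -1/2, so F′′(0) = 2! * (-1/2) = -1.

-1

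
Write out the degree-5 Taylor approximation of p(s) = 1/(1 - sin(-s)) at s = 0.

-61*s^5/120 + 2*s^4/3 - 5*s^3/6 + s^2 - s + 1

Plug the Maclaurin series of the inner function into that of the outer and collect terms.
p(0) = 1
p′(0) = -1
p′′(0) = 2
p′′′(0) = -5
p^(4)(0) = 16
p^(5)(0) = -61
The Taylor polynomial is Σ p^(k)(0)/k! · s^k.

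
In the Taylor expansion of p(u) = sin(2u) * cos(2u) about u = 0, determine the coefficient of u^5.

Multiply the two series term by term and collect like powers.
So c_5 = p^(5)(0)/5! = 64/15.

64/15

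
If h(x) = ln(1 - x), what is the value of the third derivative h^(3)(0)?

The coefficient of x^3 in the expansion is -1/3, so h′′′(0) = 3! * (-1/3) = -2.

-2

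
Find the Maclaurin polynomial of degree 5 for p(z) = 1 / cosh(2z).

Divide the numerator series by the denominator series (power-series long division).
p(0) = 1
p′(0) = 0
p′′(0) = -4
p′′′(0) = 0
p^(4)(0) = 80
p^(5)(0) = 0
Dividing each by k! gives the coefficients c_0, ..., c_5.

10*z^4/3 - 2*z^2 + 1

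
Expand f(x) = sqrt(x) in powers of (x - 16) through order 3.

(x - 16)^3/16384 - (x - 16)^2/512 + (x - 16)/8 + 4

Use the known series and substitute for the argument.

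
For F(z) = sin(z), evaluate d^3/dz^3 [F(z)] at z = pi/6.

Apply the Taylor formula c_k = f^(k)(a)/k!.
The coefficient of (z - pi/6)^3 in the expansion is -sqrt(3)/12, so F′′′(pi/6) = 3! * (-sqrt(3)/12) = -sqrt(3)/2.

-sqrt(3)/2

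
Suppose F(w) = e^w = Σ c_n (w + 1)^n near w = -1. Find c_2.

e^(-1)/2

[(w + 1)^0] = e^(-1);  [(w + 1)^1] = e^(-1);  [(w + 1)^2] = e^(-1)/2.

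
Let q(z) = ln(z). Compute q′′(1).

Use the known series and substitute for the argument.
The coefficient of (z - 1)^2 in the expansion is -1/2, so q′′(1) = 2! * (-1/2) = -1.

-1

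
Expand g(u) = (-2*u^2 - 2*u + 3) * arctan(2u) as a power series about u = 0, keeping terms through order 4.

Shift and add copies of the series according to the polynomial's terms.

16*u^4/3 - 12*u^3 - 4*u^2 + 6*u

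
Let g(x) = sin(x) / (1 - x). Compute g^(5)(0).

Take the Cauchy product of the two expansions.
From the series, [x^5] g = 101/120; multiply by 5! = 120 to get 101.

101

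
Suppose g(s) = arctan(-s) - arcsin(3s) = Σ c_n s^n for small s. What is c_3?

Combine the two series term by term.
g(0) = 0
g′(0) = -4
g′′(0) = 0
g′′′(0) = -25

-25/6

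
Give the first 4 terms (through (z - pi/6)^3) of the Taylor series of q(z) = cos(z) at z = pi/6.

Differentiate repeatedly and evaluate at the center.
q(pi/6) = sqrt(3)/2
q′(pi/6) = -1/2
q′′(pi/6) = -sqrt(3)/2
q′′′(pi/6) = 1/2
The Taylor polynomial is Σ q^(k)(pi/6)/k! · (z - pi/6)^k.

(z - pi/6)^3/12 - sqrt(3)*(z - pi/6)^2/4 - (z - pi/6)/2 + sqrt(3)/2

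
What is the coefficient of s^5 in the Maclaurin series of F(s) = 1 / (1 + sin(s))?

Expand as Σ (-1)^k u^k with u equal to the inner function's series.
F(0) = 1
F′(0) = -1
F′′(0) = 2
F′′′(0) = -5
F^(4)(0) = 16
F^(5)(0) = -61

-61/120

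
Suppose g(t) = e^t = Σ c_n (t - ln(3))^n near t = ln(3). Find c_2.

3/2

Apply the Taylor formula c_k = f^(k)(a)/k!.
[(t - ln(3))^0] = 3;  [(t - ln(3))^1] = 3;  [(t - ln(3))^2] = 3/2.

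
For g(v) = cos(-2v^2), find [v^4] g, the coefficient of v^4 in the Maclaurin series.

g(0) = 1
g′(0) = 0
g′′(0) = 0
g′′′(0) = 0
g^(4)(0) = -48
So c_4 = g^(4)(0)/4! = -2.

-2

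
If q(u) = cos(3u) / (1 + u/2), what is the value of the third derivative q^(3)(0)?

Expand each factor separately, then convolve coefficients.
The coefficient of u^3 in the expansion is 17/8, so q′′′(0) = 3! * (17/8) = 51/4.

51/4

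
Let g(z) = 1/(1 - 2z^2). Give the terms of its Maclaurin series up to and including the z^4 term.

4*z^4 + 2*z^2 + 1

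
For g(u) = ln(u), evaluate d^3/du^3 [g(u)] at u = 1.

Differentiate repeatedly and evaluate at the center.
The coefficient of (u - 1)^3 in the expansion is 1/3, so g′′′(1) = 3! * (1/3) = 2.

2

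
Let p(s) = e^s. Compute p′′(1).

The coefficient of (s - 1)^2 in the expansion is e/2, so p′′(1) = 2! * (e/2) = e.

e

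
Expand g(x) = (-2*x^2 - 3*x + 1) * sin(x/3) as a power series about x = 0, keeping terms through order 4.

x^4/54 - 109*x^3/162 - x^2 + x/3

Shift and add copies of the series according to the polynomial's terms.
g(0) = 0
g′(0) = 1/3
g′′(0) = -2
g′′′(0) = -109/27
g^(4)(0) = 4/9
Dividing each by k! gives the coefficients c_0, ..., c_4.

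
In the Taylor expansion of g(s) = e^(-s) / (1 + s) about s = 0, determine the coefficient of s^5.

Write out both Maclaurin series and multiply, keeping only the needed powers.
So c_5 = g^(5)(0)/5! = -163/60.

-163/60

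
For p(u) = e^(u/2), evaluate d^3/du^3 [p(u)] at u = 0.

1/8

The coefficient of u^3 in the expansion is 1/48, so p′′′(0) = 3! * (1/48) = 1/8.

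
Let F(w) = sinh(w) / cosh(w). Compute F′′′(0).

Invert the denominator's series and multiply.
From the series, [w^3] F = -1/3; multiply by 3! = 6 to get -2.

-2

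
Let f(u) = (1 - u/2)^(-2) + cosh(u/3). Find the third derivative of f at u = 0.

3

Expand each term separately and add.
The coefficient of u^3 in the expansion is 1/2, so f′′′(0) = 3! * (1/2) = 3.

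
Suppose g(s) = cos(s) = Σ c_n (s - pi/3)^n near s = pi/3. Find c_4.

1/48

g(pi/3) = 1/2
g′(pi/3) = -sqrt(3)/2
g′′(pi/3) = -1/2
g′′′(pi/3) = sqrt(3)/2
g^(4)(pi/3) = 1/2
So c_4 = g^(4)(pi/3)/4! = 1/48.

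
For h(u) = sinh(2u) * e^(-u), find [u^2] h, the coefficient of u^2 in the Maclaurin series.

-2

Expand each factor separately, then convolve coefficients.
h(0) = 0
h′(0) = 2
h′′(0) = -4
So c_2 = h′′(0)/2! = -2.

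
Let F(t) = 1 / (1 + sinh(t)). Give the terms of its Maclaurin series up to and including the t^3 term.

-7*t^3/6 + t^2 - t + 1

Expand as Σ (-1)^k u^k with u equal to the inner function's series.
F(0) = 1
F′(0) = -1
F′′(0) = 2
F′′′(0) = -7
Dividing each by k! gives the coefficients c_0, ..., c_3.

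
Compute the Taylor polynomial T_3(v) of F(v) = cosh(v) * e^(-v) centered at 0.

Write out both Maclaurin series and multiply, keeping only the needed powers.
F(0) = 1
F′(0) = -1
F′′(0) = 2
F′′′(0) = -4

-2*v^3/3 + v^2 - v + 1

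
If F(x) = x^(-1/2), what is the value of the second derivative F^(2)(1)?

The coefficient of (x - 1)^2 in the expansion is 3/8, so F′′(1) = 2! * (3/8) = 3/4.

3/4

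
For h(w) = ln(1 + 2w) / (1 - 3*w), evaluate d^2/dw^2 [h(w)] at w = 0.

Expand 1/(denominator) as a geometric series and multiply by the numerator's series.
From the series, [w^2] h = 4; multiply by 2! = 2 to get 8.

8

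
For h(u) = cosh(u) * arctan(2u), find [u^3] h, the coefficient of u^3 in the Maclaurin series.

-5/3

Multiply the two series term by term and collect like powers.
h(0) = 0
h′(0) = 2
h′′(0) = 0
h′′′(0) = -10
Then c_k = h^(k)(0)/k! gives each Taylor coefficient.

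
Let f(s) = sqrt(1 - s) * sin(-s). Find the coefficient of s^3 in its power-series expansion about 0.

Multiply the two series term by term and collect like powers.
f(0) = 0
f′(0) = -1
f′′(0) = 1
f′′′(0) = 7/4

7/24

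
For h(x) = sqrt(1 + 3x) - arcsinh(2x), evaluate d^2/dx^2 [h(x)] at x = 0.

Combine the two series term by term.
From the series, [x^2] h = -9/8; multiply by 2! = 2 to get -9/4.

-9/4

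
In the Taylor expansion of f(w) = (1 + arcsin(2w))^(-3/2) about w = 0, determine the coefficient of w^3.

-39/2

Compose series: expand the inner function first, then feed it into the outer expansion.
f(0) = 1
f′(0) = -3
f′′(0) = 15
f′′′(0) = -117
Dividing each by k! gives the coefficients c_0, ..., c_3.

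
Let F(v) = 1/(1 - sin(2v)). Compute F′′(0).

Compose series: expand the inner function first, then feed it into the outer expansion.
The coefficient of v^2 in the expansion is 4, so F′′(0) = 2! * (4) = 8.

8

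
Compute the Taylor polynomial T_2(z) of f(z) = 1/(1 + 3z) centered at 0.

9*z^2 - 3*z + 1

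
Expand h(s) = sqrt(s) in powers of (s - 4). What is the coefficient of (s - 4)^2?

[(s - 4)^0] = 2;  [(s - 4)^1] = 1/4;  [(s - 4)^2] = -1/64.

-1/64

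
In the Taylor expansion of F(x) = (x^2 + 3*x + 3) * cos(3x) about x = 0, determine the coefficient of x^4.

Shift and add copies of the series according to the polynomial's terms.
[x^0] = 3;  [x^1] = 3;  [x^2] = -25/2;  [x^3] = -27/2;  [x^4] = 45/8.
So c_4 = F^(4)(0)/4! = 45/8.

45/8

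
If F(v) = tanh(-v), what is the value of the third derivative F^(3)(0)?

2

From the series, [v^3] F = 1/3; multiply by 3! = 6 to get 2.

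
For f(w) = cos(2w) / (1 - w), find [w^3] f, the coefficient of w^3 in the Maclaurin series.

Use 1/(1 - r) = Σ r^k on the denominator, then take the Cauchy product.
f(0) = 1
f′(0) = 1
f′′(0) = -2
f′′′(0) = -6
So c_3 = f′′′(0)/3! = -1.

-1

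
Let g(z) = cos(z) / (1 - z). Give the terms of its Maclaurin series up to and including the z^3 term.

z^3/2 + z^2/2 + z + 1

Expand 1/(denominator) as a geometric series and multiply by the numerator's series.
g(0) = 1
g′(0) = 1
g′′(0) = 1
g′′′(0) = 3
Then c_k = g^(k)(0)/k! gives each Taylor coefficient.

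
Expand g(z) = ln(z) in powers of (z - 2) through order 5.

(z - 2)^5/160 - (z - 2)^4/64 + (z - 2)^3/24 - (z - 2)^2/8 + (z - 2)/2 + ln(2)

Differentiate repeatedly and evaluate at the center.
[(z - 2)^0] = ln(2);  [(z - 2)^1] = 1/2;  [(z - 2)^2] = -1/8;  [(z - 2)^3] = 1/24;  [(z - 2)^4] = -1/64;  [(z - 2)^5] = 1/160.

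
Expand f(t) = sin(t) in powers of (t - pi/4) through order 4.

[(t - pi/4)^0] = sqrt(2)/2;  [(t - pi/4)^1] = sqrt(2)/2;  [(t - pi/4)^2] = -sqrt(2)/4;  [(t - pi/4)^3] = -sqrt(2)/12;  [(t - pi/4)^4] = sqrt(2)/48.

sqrt(2)*(t - pi/4)^4/48 - sqrt(2)*(t - pi/4)^3/12 - sqrt(2)*(t - pi/4)^2/4 + sqrt(2)*(t - pi/4)/2 + sqrt(2)/2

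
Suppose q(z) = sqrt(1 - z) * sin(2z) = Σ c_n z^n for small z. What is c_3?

Expand each factor separately, then convolve coefficients.
q(0) = 0
q′(0) = 2
q′′(0) = -2
q′′′(0) = -19/2
So c_3 = q′′′(0)/3! = -19/12.

-19/12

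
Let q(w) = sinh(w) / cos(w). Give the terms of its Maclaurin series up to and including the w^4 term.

Divide the numerator series by the denominator series (power-series long division).
q(0) = 0
q′(0) = 1
q′′(0) = 0
q′′′(0) = 4
q^(4)(0) = 0
Dividing each by k! gives the coefficients c_0, ..., c_4.

2*w^3/3 + w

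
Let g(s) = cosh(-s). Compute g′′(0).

1

From the series, [s^2] g = 1/2; multiply by 2! = 2 to get 1.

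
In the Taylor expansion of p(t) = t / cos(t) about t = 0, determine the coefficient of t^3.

1/2

Invert the denominator's series and multiply.
p(0) = 0
p′(0) = 1
p′′(0) = 0
p′′′(0) = 3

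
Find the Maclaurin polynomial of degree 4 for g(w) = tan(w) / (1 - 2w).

Multiply the two series term by term and collect like powers.
g(0) = 0
g′(0) = 1
g′′(0) = 4
g′′′(0) = 26
g^(4)(0) = 208

26*w^4/3 + 13*w^3/3 + 2*w^2 + w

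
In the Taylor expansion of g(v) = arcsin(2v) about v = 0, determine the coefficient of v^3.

g(0) = 0
g′(0) = 2
g′′(0) = 0
g′′′(0) = 8
So c_3 = g′′′(0)/3! = 4/3.

4/3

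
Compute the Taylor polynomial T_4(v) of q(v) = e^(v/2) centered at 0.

v^4/384 + v^3/48 + v^2/8 + v/2 + 1

[v^0] = 1;  [v^1] = 1/2;  [v^2] = 1/8;  [v^3] = 1/48;  [v^4] = 1/384.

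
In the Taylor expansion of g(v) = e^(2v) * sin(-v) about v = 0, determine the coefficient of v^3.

-11/6

Write out both Maclaurin series and multiply, keeping only the needed powers.
So c_3 = g′′′(0)/3! = -11/6.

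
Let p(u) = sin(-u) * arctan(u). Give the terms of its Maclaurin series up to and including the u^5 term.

Take the Cauchy product of the two expansions.
p(0) = 0
p′(0) = 0
p′′(0) = -2
p′′′(0) = 0
p^(4)(0) = 12
p^(5)(0) = 0
The Taylor polynomial is Σ p^(k)(0)/k! · u^k.

u^4/2 - u^2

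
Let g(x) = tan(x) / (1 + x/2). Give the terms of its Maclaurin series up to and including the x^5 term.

Write out both Maclaurin series and multiply, keeping only the needed powers.
g(0) = 0
g′(0) = 1
g′′(0) = -1
g′′′(0) = 7/2
g^(4)(0) = -7
g^(5)(0) = 67/2
Then c_k = g^(k)(0)/k! gives each Taylor coefficient.

67*x^5/240 - 7*x^4/24 + 7*x^3/12 - x^2/2 + x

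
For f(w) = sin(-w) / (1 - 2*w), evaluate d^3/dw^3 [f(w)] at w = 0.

-23

Multiply the numerator's expansion by the denominator's geometric series.
From the series, [w^3] f = -23/6; multiply by 3! = 6 to get -23.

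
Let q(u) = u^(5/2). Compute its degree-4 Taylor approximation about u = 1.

-5*(u - 1)^4/128 + 5*(u - 1)^3/16 + 15*(u - 1)^2/8 + 5*(u - 1)/2 + 1

q(1) = 1
q′(1) = 5/2
q′′(1) = 15/4
q′′′(1) = 15/8
q^(4)(1) = -15/16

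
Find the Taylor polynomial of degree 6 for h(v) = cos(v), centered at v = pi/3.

Compute the successive derivatives at the expansion point and divide by k!.
h(pi/3) = 1/2
h′(pi/3) = -sqrt(3)/2
h′′(pi/3) = -1/2
h′′′(pi/3) = sqrt(3)/2
h^(4)(pi/3) = 1/2
h^(5)(pi/3) = -sqrt(3)/2
h^(6)(pi/3) = -1/2

-(v - pi/3)^6/1440 - sqrt(3)*(v - pi/3)^5/240 + (v - pi/3)^4/48 + sqrt(3)*(v - pi/3)^3/12 - (v - pi/3)^2/4 - sqrt(3)*(v - pi/3)/2 + 1/2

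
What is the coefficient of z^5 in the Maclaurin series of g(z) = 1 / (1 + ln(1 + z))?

Expand as Σ (-1)^k u^k with u equal to the inner function's series.
[z^0] = 1;  [z^1] = -1;  [z^2] = 3/2;  [z^3] = -7/3;  [z^4] = 11/3;  [z^5] = -347/60.

-347/60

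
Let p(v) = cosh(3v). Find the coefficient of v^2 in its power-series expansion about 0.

p(0) = 1
p′(0) = 0
p′′(0) = 9
So c_2 = p′′(0)/2! = 9/2.

9/2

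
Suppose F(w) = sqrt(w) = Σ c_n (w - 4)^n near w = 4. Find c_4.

-5/16384

Differentiate repeatedly and evaluate at the center.
F(4) = 2
F′(4) = 1/4
F′′(4) = -1/32
F′′′(4) = 3/256
F^(4)(4) = -15/2048
So c_4 = F^(4)(4)/4! = -5/16384.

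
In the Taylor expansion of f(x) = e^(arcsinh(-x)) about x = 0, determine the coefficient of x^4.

Let u equal the inner series; expand the outer function in u and truncate.
f(0) = 1
f′(0) = -1
f′′(0) = 1
f′′′(0) = 0
f^(4)(0) = -3
So c_4 = f^(4)(0)/4! = -1/8.

-1/8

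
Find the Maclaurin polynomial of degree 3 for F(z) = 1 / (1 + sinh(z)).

-7*z^3/6 + z^2 - z + 1

Expand as Σ (-1)^k u^k with u equal to the inner function's series.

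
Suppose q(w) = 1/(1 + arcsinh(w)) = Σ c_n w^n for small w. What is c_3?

-5/6

Let u equal the inner series; expand the outer function in u and truncate.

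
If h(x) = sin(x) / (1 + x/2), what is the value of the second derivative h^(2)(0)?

-1

Take the Cauchy product of the two expansions.
From the series, [x^2] h = -1/2; multiply by 2! = 2 to get -1.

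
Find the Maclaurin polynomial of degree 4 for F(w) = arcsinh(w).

F(0) = 0
F′(0) = 1
F′′(0) = 0
F′′′(0) = -1
F^(4)(0) = 0

-w^3/6 + w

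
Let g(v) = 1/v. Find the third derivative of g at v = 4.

The coefficient of (v - 4)^3 in the expansion is -1/256, so g′′′(4) = 3! * (-1/256) = -3/128.

-3/128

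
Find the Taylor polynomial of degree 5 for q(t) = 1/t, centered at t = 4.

-(t - 4)^5/4096 + (t - 4)^4/1024 - (t - 4)^3/256 + (t - 4)^2/64 - (t - 4)/16 + 1/4

q(4) = 1/4
q′(4) = -1/16
q′′(4) = 1/32
q′′′(4) = -3/128
q^(4)(4) = 3/128
q^(5)(4) = -15/512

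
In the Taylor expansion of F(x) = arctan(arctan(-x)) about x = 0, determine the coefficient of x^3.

Let u equal the inner series; expand the outer function in u and truncate.
F(0) = 0
F′(0) = -1
F′′(0) = 0
F′′′(0) = 4

2/3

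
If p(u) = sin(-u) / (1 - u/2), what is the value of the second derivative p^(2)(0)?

-1

Expand each factor separately, then convolve coefficients.
The coefficient of u^2 in the expansion is -1/2, so p′′(0) = 2! * (-1/2) = -1.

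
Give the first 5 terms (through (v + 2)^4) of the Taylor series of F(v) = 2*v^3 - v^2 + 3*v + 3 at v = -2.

2*(v + 2)^3 - 13*(v + 2)^2 + 31*(v + 2) - 23

Differentiate repeatedly and evaluate at the center.
F(-2) = -23
F′(-2) = 31
F′′(-2) = -26
F′′′(-2) = 12
F^(4)(-2) = 0
The Taylor polynomial is Σ F^(k)(-2)/k! · (v + 2)^k.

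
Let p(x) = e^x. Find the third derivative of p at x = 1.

The coefficient of (x - 1)^3 in the expansion is e/6, so p′′′(1) = 3! * (e/6) = e.

e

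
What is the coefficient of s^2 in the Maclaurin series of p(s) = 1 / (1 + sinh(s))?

Write 1/(1+u) = 1 - u + u^2 - u^3 + ... and substitute the series for u.
p(0) = 1
p′(0) = -1
p′′(0) = 2
So c_2 = p′′(0)/2! = 1.

1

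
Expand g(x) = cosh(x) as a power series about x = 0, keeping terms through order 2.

x^2/2 + 1

g(0) = 1
g′(0) = 0
g′′(0) = 1
Then c_k = g^(k)(0)/k! gives each Taylor coefficient.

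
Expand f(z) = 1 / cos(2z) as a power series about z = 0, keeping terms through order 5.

10*z^4/3 + 2*z^2 + 1

Invert the denominator's series and multiply.
f(0) = 1
f′(0) = 0
f′′(0) = 4
f′′′(0) = 0
f^(4)(0) = 80
f^(5)(0) = 0
Then c_k = f^(k)(0)/k! gives each Taylor coefficient.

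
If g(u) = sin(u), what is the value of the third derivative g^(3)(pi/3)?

Differentiate repeatedly and evaluate at the center.
The coefficient of (u - pi/3)^3 in the expansion is -1/12, so g′′′(pi/3) = 3! * (-1/12) = -1/2.

-1/2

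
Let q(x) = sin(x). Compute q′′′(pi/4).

The coefficient of (x - pi/4)^3 in the expansion is -sqrt(2)/12, so q′′′(pi/4) = 3! * (-sqrt(2)/12) = -sqrt(2)/2.

-sqrt(2)/2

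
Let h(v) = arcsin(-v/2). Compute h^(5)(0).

From the series, [v^5] h = -3/1280; multiply by 5! = 120 to get -9/32.

-9/32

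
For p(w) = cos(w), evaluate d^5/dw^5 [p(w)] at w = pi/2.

Apply the Taylor formula c_k = f^(k)(a)/k!.
From the series, [(w - pi/2)^5] p = -1/120; multiply by 5! = 120 to get -1.

-1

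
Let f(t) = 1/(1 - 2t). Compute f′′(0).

From the series, [t^2] f = 4; multiply by 2! = 2 to get 8.

8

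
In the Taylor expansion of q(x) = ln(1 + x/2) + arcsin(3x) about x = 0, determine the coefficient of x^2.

-1/8

Add the two expansions coefficient-wise.
[x^0] = 0;  [x^1] = 7/2;  [x^2] = -1/8.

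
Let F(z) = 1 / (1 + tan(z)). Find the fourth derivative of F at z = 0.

Use the geometric series for the reciprocal, then substitute.
The coefficient of z^4 in the expansion is 5/3, so F^(4)(0) = 4! * (5/3) = 40.

40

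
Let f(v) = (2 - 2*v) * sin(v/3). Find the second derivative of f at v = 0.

-4/3

Distribute the polynomial across the series and collect like powers.
The coefficient of v^2 in the expansion is -2/3, so f′′(0) = 2! * (-2/3) = -4/3.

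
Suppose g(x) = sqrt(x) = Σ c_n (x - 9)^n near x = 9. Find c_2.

g(9) = 3
g′(9) = 1/6
g′′(9) = -1/108
So c_2 = g′′(9)/2! = -1/216.

-1/216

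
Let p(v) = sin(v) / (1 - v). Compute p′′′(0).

Write out both Maclaurin series and multiply, keeping only the needed powers.
From the series, [v^3] p = 5/6; multiply by 3! = 6 to get 5.

5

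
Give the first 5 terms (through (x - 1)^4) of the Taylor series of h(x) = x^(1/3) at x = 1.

-10*(x - 1)^4/243 + 5*(x - 1)^3/81 - (x - 1)^2/9 + (x - 1)/3 + 1

h(1) = 1
h′(1) = 1/3
h′′(1) = -2/9
h′′′(1) = 10/27
h^(4)(1) = -80/81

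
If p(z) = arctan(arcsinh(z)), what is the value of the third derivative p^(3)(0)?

-3

Compose series: expand the inner function first, then feed it into the outer expansion.
From the series, [z^3] p = -1/2; multiply by 3! = 6 to get -3.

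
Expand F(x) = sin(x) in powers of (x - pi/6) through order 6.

-(x - pi/6)^6/1440 + sqrt(3)*(x - pi/6)^5/240 + (x - pi/6)^4/48 - sqrt(3)*(x - pi/6)^3/12 - (x - pi/6)^2/4 + sqrt(3)*(x - pi/6)/2 + 1/2

F(pi/6) = 1/2
F′(pi/6) = sqrt(3)/2
F′′(pi/6) = -1/2
F′′′(pi/6) = -sqrt(3)/2
F^(4)(pi/6) = 1/2
F^(5)(pi/6) = sqrt(3)/2
F^(6)(pi/6) = -1/2
Dividing each by k! gives the coefficients c_0, ..., c_6.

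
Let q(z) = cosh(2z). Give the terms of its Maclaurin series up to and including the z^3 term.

Compute the successive derivatives at the expansion point and divide by k!.

2*z^2 + 1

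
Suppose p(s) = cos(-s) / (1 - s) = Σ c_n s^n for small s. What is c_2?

Take the Cauchy product of the two expansions.
[s^0] = 1;  [s^1] = 1;  [s^2] = 1/2.
So c_2 = p′′(0)/2! = 1/2.

1/2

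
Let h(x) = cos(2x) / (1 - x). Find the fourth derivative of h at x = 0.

Write out both Maclaurin series and multiply, keeping only the needed powers.
From the series, [x^4] h = -1/3; multiply by 4! = 24 to get -8.

-8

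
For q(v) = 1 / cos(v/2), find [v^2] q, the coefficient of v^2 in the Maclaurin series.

1/8

Divide the numerator series by the denominator series (power-series long division).
q(0) = 1
q′(0) = 0
q′′(0) = 1/4
So c_2 = q′′(0)/2! = 1/8.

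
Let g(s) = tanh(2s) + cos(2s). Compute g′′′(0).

-16

Add the two expansions coefficient-wise.
The coefficient of s^3 in the expansion is -8/3, so g′′′(0) = 3! * (-8/3) = -16.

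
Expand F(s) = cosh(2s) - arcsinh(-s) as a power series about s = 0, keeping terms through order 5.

3*s^5/40 + 2*s^4/3 - s^3/6 + 2*s^2 + s + 1

Expand each term separately and add.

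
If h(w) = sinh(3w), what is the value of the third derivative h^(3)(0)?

The coefficient of w^3 in the expansion is 9/2, so h′′′(0) = 3! * (9/2) = 27.

27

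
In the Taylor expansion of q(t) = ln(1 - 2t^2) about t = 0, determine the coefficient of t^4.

-2

Use the known series and substitute for the argument.
q(0) = 0
q′(0) = 0
q′′(0) = -4
q′′′(0) = 0
q^(4)(0) = -48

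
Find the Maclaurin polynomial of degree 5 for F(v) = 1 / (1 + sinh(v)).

-181*v^5/120 + 4*v^4/3 - 7*v^3/6 + v^2 - v + 1

Write 1/(1+u) = 1 - u + u^2 - u^3 + ... and substitute the series for u.
F(0) = 1
F′(0) = -1
F′′(0) = 2
F′′′(0) = -7
F^(4)(0) = 32
F^(5)(0) = -181
Dividing each by k! gives the coefficients c_0, ..., c_5.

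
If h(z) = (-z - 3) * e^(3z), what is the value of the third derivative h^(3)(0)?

-108

Distribute the polynomial across the series and collect like powers.
The coefficient of z^3 in the expansion is -18, so h′′′(0) = 3! * (-18) = -108.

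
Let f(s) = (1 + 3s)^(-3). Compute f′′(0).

The coefficient of s^2 in the expansion is 54, so f′′(0) = 2! * (54) = 108.

108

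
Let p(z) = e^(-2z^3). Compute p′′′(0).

-12

The coefficient of z^3 in the expansion is -2, so p′′′(0) = 3! * (-2) = -12.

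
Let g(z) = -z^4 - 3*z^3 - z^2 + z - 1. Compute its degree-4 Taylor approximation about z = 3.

g(3) = -169
g′(3) = -194
g′′(3) = -164
g′′′(3) = -90
g^(4)(3) = -24

-(z - 3)^4 - 15*(z - 3)^3 - 82*(z - 3)^2 - 194*(z - 3) - 169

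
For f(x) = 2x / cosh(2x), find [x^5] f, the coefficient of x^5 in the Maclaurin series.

20/3

Divide the numerator series by the denominator series (power-series long division).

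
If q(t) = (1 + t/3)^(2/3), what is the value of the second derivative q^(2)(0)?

-2/81

Differentiate repeatedly and evaluate at the center.
The coefficient of t^2 in the expansion is -1/81, so q′′(0) = 2! * (-1/81) = -2/81.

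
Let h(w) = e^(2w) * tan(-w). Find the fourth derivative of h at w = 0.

-48

Write out both Maclaurin series and multiply, keeping only the needed powers.
The coefficient of w^4 in the expansion is -2, so h^(4)(0) = 4! * (-2) = -48.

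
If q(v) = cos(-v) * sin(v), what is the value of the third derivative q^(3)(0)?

Expand each factor separately, then convolve coefficients.
The coefficient of v^3 in the expansion is -2/3, so q′′′(0) = 3! * (-2/3) = -4.

-4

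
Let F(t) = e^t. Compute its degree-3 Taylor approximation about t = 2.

(t - 2)^3*e^(2)/6 + (t - 2)^2*e^(2)/2 + (t - 2)*e^(2) + e^(2)

F(2) = e^(2)
F′(2) = e^(2)
F′′(2) = e^(2)
F′′′(2) = e^(2)
The Taylor polynomial is Σ F^(k)(2)/k! · (t - 2)^k.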